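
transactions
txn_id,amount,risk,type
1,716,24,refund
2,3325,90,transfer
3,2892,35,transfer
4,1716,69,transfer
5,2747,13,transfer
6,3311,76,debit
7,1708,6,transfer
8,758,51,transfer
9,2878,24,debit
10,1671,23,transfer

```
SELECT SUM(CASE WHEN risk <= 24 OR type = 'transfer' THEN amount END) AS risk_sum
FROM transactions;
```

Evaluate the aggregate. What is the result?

txn_id=1: ✓ → 716
txn_id=2: ✓ → 3325
txn_id=3: ✓ → 2892
txn_id=4: ✓ → 1716
txn_id=5: ✓ → 2747
txn_id=6: ✗
txn_id=7: ✓ → 1708
txn_id=8: ✓ → 758
txn_id=9: ✓ → 2878
txn_id=10: ✓ → 1671
risk_sum = 716 + 3325 + 2892 + 1716 + 2747 + 1708 + 758 + 2878 + 1671 = 18411

18411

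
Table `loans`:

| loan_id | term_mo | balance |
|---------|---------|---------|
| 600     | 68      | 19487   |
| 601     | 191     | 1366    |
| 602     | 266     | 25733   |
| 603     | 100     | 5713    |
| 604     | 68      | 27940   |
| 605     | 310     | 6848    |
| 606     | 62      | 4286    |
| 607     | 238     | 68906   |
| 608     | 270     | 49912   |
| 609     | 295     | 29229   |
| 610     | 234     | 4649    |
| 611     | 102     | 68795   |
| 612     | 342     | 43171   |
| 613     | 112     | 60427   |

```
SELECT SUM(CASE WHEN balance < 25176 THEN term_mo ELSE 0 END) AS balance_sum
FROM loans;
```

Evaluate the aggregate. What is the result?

loan_id=600: ✓ → 68
loan_id=601: ✓ → 191
loan_id=602: ✗
loan_id=603: ✓ → 100
loan_id=604: ✗
loan_id=605: ✓ → 310
loan_id=606: ✓ → 62
loan_id=607: ✗
loan_id=608: ✗
loan_id=609: ✗
loan_id=610: ✓ → 234
loan_id=611: ✗
loan_id=612: ✗
loan_id=613: ✗
balance_sum = 68 + 191 + 100 + 310 + 62 + 234 = 965

965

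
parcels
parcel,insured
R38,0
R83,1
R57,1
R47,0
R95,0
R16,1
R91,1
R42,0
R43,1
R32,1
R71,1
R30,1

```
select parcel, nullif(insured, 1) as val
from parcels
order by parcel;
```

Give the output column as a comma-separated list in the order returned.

parcel=R16: insured=1 vs 1: equal → NULL
parcel=R30: insured=1 vs 1: equal → NULL
parcel=R32: insured=1 vs 1: equal → NULL
parcel=R38: insured=0 vs 1: differ → 0
parcel=R42: insured=0 vs 1: differ → 0
parcel=R43: insured=1 vs 1: equal → NULL
parcel=R47: insured=0 vs 1: differ → 0
parcel=R57: insured=1 vs 1: equal → NULL
parcel=R71: insured=1 vs 1: equal → NULL
parcel=R83: insured=1 vs 1: equal → NULL
parcel=R91: insured=1 vs 1: equal → NULL
parcel=R95: insured=0 vs 1: differ → 0

NULL, NULL, NULL, 0, 0, NULL, 0, NULL, NULL, NULL, NULL, 0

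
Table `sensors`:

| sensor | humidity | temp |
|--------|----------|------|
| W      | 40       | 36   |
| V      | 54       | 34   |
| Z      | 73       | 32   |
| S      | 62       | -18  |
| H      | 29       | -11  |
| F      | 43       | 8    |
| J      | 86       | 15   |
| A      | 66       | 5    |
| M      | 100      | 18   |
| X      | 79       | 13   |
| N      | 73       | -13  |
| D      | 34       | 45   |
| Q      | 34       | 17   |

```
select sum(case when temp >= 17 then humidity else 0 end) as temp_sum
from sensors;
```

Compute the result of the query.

335

sensor=W: ✓ → 40
sensor=V: ✓ → 54
sensor=Z: ✓ → 73
sensor=S: ✗
sensor=H: ✗
sensor=F: ✗
sensor=J: ✗
sensor=A: ✗
sensor=M: ✓ → 100
sensor=X: ✗
sensor=N: ✗
sensor=D: ✓ → 34
sensor=Q: ✓ → 34
temp_sum = 40 + 54 + 73 + 100 + 34 + 34 = 335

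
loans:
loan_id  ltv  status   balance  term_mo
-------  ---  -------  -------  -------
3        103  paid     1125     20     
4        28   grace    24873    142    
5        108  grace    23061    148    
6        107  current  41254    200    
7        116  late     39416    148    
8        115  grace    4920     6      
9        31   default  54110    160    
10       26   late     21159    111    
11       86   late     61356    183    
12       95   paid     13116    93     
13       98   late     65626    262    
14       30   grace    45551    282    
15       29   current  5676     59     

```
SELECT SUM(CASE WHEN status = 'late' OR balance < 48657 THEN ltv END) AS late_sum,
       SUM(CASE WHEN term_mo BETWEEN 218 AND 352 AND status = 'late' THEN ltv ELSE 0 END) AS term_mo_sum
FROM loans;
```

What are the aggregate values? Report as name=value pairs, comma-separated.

late_sum=941, term_mo_sum=98

[late_sum: status = 'late' OR balance < 48657]
loan_id=3: ✓ → 103
loan_id=4: ✓ → 28
loan_id=5: ✓ → 108
loan_id=6: ✓ → 107
loan_id=7: ✓ → 116
loan_id=8: ✓ → 115
loan_id=9: ✗
loan_id=10: ✓ → 26
loan_id=11: ✓ → 86
loan_id=12: ✓ → 95
loan_id=13: ✓ → 98
loan_id=14: ✓ → 30
loan_id=15: ✓ → 29
late_sum = 103 + 28 + 108 + 107 + 116 + 115 + 26 + 86 + 95 + 98 + 30 + 29 = 941
—
[term_mo_sum: term_mo BETWEEN 218 AND 352 AND status = 'late']
loan_id=3: ✗
loan_id=4: ✗
loan_id=5: ✗
loan_id=6: ✗
loan_id=7: ✗
loan_id=8: ✗
loan_id=9: ✗
loan_id=10: ✗
loan_id=11: ✗
loan_id=12: ✗
loan_id=13: ✓ → 98
loan_id=14: ✗
loan_id=15: ✗
term_mo_sum = 98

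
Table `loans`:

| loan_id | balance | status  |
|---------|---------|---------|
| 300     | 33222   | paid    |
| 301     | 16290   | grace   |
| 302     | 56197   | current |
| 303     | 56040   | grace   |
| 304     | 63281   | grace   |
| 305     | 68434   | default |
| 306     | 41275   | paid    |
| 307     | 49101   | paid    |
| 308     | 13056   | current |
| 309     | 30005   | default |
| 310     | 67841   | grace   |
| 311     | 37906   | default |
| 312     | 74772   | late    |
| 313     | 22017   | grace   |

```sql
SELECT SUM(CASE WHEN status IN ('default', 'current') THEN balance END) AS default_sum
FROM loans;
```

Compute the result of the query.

loan_id=300: ✗
loan_id=301: ✗
loan_id=302: ✓ → 56197
loan_id=303: ✗
loan_id=304: ✗
loan_id=305: ✓ → 68434
loan_id=306: ✗
loan_id=307: ✗
loan_id=308: ✓ → 13056
loan_id=309: ✓ → 30005
loan_id=310: ✗
loan_id=311: ✓ → 37906
loan_id=312: ✗
loan_id=313: ✗
default_sum = 56197 + 68434 + 13056 + 30005 + 37906 = 205598

205598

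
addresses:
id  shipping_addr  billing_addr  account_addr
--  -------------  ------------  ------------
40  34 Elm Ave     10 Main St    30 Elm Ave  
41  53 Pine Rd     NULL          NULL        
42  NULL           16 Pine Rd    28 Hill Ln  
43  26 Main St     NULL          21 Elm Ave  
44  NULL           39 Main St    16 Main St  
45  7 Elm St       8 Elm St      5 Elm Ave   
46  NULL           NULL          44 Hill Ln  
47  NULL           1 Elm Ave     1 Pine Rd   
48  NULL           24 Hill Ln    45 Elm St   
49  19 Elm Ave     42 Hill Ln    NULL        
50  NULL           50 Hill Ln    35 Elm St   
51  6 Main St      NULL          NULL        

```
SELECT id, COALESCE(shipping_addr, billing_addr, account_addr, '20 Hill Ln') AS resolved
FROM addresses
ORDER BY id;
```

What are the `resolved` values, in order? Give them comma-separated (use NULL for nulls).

34 Elm Ave, 53 Pine Rd, 16 Pine Rd, 26 Main St, 39 Main St, 7 Elm St, 44 Hill Ln, 1 Elm Ave, 24 Hill Ln, 19 Elm Ave, 50 Hill Ln, 6 Main St

id=40: shipping_addr=34 Elm Ave → 34 Elm Ave
id=41: shipping_addr=53 Pine Rd → 53 Pine Rd
id=42: shipping_addr=NULL, billing_addr=16 Pine Rd → 16 Pine Rd
id=43: shipping_addr=26 Main St → 26 Main St
id=44: shipping_addr=NULL, billing_addr=39 Main St → 39 Main St
id=45: shipping_addr=7 Elm St → 7 Elm St
id=46: shipping_addr=NULL, billing_addr=NULL, account_addr=44 Hill Ln → 44 Hill Ln
id=47: shipping_addr=NULL, billing_addr=1 Elm Ave → 1 Elm Ave
id=48: shipping_addr=NULL, billing_addr=24 Hill Ln → 24 Hill Ln
id=49: shipping_addr=19 Elm Ave → 19 Elm Ave
id=50: shipping_addr=NULL, billing_addr=50 Hill Ln → 50 Hill Ln
id=51: shipping_addr=6 Main St → 6 Main St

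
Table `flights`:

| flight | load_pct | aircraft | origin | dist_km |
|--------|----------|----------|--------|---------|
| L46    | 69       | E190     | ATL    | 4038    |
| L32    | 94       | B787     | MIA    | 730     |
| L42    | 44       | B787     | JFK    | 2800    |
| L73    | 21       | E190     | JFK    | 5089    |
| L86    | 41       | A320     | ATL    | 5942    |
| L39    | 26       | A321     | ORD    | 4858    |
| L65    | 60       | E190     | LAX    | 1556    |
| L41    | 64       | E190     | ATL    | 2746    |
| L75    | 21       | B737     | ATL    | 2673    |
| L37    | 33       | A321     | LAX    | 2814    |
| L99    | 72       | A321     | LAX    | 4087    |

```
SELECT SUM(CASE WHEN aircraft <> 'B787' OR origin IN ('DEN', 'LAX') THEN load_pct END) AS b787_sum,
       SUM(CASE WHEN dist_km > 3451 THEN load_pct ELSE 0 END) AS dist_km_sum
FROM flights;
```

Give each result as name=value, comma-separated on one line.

[b787_sum: aircraft <> 'B787' OR origin IN ('DEN', 'LAX')]
flight=L46: ✓ → 69
flight=L32: ✗
flight=L42: ✗
flight=L73: ✓ → 21
flight=L86: ✓ → 41
flight=L39: ✓ → 26
flight=L65: ✓ → 60
flight=L41: ✓ → 64
flight=L75: ✓ → 21
flight=L37: ✓ → 33
flight=L99: ✓ → 72
b787_sum = 69 + 21 + 41 + 26 + 60 + 64 + 21 + 33 + 72 = 407
—
[dist_km_sum: dist_km > 3451]
flight=L46: ✓ → 69
flight=L32: ✗
flight=L42: ✗
flight=L73: ✓ → 21
flight=L86: ✓ → 41
flight=L39: ✓ → 26
flight=L65: ✗
flight=L41: ✗
flight=L75: ✗
flight=L37: ✗
flight=L99: ✓ → 72
dist_km_sum = 69 + 21 + 41 + 26 + 72 = 229

b787_sum=407, dist_km_sum=229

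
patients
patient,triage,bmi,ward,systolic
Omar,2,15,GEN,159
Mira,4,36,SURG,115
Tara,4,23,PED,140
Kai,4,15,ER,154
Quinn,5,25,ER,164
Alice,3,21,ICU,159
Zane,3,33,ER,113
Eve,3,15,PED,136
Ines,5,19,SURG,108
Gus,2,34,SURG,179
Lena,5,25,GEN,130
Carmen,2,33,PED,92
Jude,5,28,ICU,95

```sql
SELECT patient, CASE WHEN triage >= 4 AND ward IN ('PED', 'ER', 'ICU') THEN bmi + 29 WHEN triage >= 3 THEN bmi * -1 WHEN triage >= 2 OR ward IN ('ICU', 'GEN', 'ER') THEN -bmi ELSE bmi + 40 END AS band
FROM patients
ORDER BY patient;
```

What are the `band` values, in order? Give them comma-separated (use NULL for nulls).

patient=Alice: triage >= 3 → -21
patient=Carmen: triage >= 2 OR ward IN ('ICU', 'GEN', 'ER') → -33
patient=Eve: triage >= 3 → -15
patient=Gus: triage >= 2 OR ward IN ('ICU', 'GEN', 'ER') → -34
patient=Ines: triage >= 3 → -19
patient=Jude: triage >= 4 AND ward IN ('PED', 'ER', 'ICU') → 57
patient=Kai: triage >= 4 AND ward IN ('PED', 'ER', 'ICU') → 44
patient=Lena: triage >= 3 → -25
patient=Mira: triage >= 3 → -36
patient=Omar: triage >= 2 OR ward IN ('ICU', 'GEN', 'ER') → -15
patient=Quinn: triage >= 4 AND ward IN ('PED', 'ER', 'ICU') → 54
patient=Tara: triage >= 4 AND ward IN ('PED', 'ER', 'ICU') → 52
patient=Zane: triage >= 3 → -33

-21, -33, -15, -34, -19, 57, 44, -25, -36, -15, 54, 52, -33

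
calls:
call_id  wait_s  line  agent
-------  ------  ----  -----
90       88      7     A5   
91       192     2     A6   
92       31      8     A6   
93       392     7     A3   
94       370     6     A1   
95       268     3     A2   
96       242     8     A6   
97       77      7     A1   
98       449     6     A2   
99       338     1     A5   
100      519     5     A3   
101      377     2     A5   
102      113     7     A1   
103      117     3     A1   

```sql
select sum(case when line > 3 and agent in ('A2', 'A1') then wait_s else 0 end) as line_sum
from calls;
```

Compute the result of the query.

1009

call_id=90: ✗
call_id=91: ✗
call_id=92: ✗
call_id=93: ✗
call_id=94: ✓ → 370
call_id=95: ✗
call_id=96: ✗
call_id=97: ✓ → 77
call_id=98: ✓ → 449
call_id=99: ✗
call_id=100: ✗
call_id=101: ✗
call_id=102: ✓ → 113
call_id=103: ✗
line_sum = 370 + 77 + 449 + 113 = 1009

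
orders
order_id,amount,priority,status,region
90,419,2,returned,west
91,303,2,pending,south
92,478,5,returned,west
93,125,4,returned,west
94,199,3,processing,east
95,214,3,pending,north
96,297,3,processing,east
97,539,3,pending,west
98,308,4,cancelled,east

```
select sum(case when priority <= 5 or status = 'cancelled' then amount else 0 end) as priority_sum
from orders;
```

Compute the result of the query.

2882

order_id=90: ✓ → 419
order_id=91: ✓ → 303
order_id=92: ✓ → 478
order_id=93: ✓ → 125
order_id=94: ✓ → 199
order_id=95: ✓ → 214
order_id=96: ✓ → 297
order_id=97: ✓ → 539
order_id=98: ✓ → 308
priority_sum = 419 + 303 + 478 + 125 + 199 + 214 + 297 + 539 + 308 = 2882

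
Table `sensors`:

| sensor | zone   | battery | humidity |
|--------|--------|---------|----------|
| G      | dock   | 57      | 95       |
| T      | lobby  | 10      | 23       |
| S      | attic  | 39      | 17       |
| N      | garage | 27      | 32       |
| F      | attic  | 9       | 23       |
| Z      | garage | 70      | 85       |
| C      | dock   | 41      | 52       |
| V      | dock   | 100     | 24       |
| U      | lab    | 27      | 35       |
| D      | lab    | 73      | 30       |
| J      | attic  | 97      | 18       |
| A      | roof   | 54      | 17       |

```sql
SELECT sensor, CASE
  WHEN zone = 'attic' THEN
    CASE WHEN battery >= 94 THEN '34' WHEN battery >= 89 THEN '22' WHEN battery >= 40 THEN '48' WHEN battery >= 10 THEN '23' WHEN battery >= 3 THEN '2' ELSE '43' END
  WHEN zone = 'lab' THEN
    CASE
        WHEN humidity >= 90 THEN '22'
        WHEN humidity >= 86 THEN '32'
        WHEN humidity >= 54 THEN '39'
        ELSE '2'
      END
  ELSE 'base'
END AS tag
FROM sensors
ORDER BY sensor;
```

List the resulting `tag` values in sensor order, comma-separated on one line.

base, base, 2, 2, base, 34, base, 23, base, 2, base, base

sensor=A: zone='roof' → outer ELSE → base
sensor=C: zone='dock' → outer ELSE → base
sensor=D: zone='lab' → inner[ELSE] → 2
sensor=F: zone='attic' → inner[battery >= 3] → 2
sensor=G: zone='dock' → outer ELSE → base
sensor=J: zone='attic' → inner[battery >= 94] → 34
sensor=N: zone='garage' → outer ELSE → base
sensor=S: zone='attic' → inner[battery >= 10] → 23
sensor=T: zone='lobby' → outer ELSE → base
sensor=U: zone='lab' → inner[ELSE] → 2
sensor=V: zone='dock' → outer ELSE → base
sensor=Z: zone='garage' → outer ELSE → base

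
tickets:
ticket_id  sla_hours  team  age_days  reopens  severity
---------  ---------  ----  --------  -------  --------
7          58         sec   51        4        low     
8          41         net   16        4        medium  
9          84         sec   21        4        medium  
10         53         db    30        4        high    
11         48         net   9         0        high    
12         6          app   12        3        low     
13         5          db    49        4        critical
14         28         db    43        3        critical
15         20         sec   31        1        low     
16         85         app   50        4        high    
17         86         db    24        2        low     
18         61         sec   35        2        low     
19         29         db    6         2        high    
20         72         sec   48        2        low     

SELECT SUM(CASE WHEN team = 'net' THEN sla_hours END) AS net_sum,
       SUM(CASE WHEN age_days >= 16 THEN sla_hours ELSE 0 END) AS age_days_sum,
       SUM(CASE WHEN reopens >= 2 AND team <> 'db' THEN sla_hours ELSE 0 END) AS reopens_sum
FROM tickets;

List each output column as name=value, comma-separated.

[net_sum: team = 'net']
ticket_id=7: ✗
ticket_id=8: ✓ → 41
ticket_id=9: ✗
ticket_id=10: ✗
ticket_id=11: ✓ → 48
ticket_id=12: ✗
ticket_id=13: ✗
ticket_id=14: ✗
ticket_id=15: ✗
ticket_id=16: ✗
ticket_id=17: ✗
ticket_id=18: ✗
ticket_id=19: ✗
ticket_id=20: ✗
net_sum = 41 + 48 = 89
—
[age_days_sum: age_days >= 16]
ticket_id=7: ✓ → 58
ticket_id=8: ✓ → 41
ticket_id=9: ✓ → 84
ticket_id=10: ✓ → 53
ticket_id=11: ✗
ticket_id=12: ✗
ticket_id=13: ✓ → 5
ticket_id=14: ✓ → 28
ticket_id=15: ✓ → 20
ticket_id=16: ✓ → 85
ticket_id=17: ✓ → 86
ticket_id=18: ✓ → 61
ticket_id=19: ✗
ticket_id=20: ✓ → 72
age_days_sum = 58 + 41 + 84 + 53 + 5 + 28 + 20 + 85 + 86 + 61 + 72 = 593
—
[reopens_sum: reopens >= 2 AND team <> 'db']
ticket_id=7: ✓ → 58
ticket_id=8: ✓ → 41
ticket_id=9: ✓ → 84
ticket_id=10: ✗
ticket_id=11: ✗
ticket_id=12: ✓ → 6
ticket_id=13: ✗
ticket_id=14: ✗
ticket_id=15: ✗
ticket_id=16: ✓ → 85
ticket_id=17: ✗
ticket_id=18: ✓ → 61
ticket_id=19: ✗
ticket_id=20: ✓ → 72
reopens_sum = 58 + 41 + 84 + 6 + 85 + 61 + 72 = 407

net_sum=89, age_days_sum=593, reopens_sum=407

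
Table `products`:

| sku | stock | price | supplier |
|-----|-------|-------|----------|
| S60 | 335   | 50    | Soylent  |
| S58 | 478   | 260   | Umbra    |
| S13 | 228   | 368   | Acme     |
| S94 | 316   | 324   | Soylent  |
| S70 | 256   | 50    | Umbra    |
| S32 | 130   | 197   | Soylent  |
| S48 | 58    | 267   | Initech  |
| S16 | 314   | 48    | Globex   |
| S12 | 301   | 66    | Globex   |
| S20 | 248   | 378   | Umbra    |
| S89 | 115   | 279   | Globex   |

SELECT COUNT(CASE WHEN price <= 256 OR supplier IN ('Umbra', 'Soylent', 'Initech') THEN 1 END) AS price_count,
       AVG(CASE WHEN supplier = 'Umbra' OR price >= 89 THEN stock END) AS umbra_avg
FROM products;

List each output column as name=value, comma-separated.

[price_count: price <= 256 OR supplier IN ('Umbra', 'Soylent', 'Initech')]
sku=S60: ✓ → 1
sku=S58: ✓ → 1
sku=S13: ✗
sku=S94: ✓ → 1
sku=S70: ✓ → 1
sku=S32: ✓ → 1
sku=S48: ✓ → 1
sku=S16: ✓ → 1
sku=S12: ✓ → 1
sku=S20: ✓ → 1
sku=S89: ✗
price_count = COUNT(1, 1, 1, 1, 1, 1, 1, 1, 1) = 9
—
[umbra_avg: supplier = 'Umbra' OR price >= 89]
sku=S60: ✗
sku=S58: ✓ → 478
sku=S13: ✓ → 228
sku=S94: ✓ → 316
sku=S70: ✓ → 256
sku=S32: ✓ → 130
sku=S48: ✓ → 58
sku=S16: ✗
sku=S12: ✗
sku=S20: ✓ → 248
sku=S89: ✓ → 115
umbra_avg = (478 + 228 + 316 + 256 + 130 + 58 + 248 + 115) / 8 = 228.625

price_count=9, umbra_avg=228.625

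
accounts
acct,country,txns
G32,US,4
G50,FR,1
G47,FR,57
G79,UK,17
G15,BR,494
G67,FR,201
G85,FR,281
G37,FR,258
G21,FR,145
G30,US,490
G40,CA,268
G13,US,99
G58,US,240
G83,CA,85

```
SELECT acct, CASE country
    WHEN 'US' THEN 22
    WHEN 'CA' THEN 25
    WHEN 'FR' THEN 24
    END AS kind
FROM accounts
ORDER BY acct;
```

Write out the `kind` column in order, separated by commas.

22, NULL, 24, 22, 22, 24, 25, 24, 24, 22, 24, NULL, 25, 24

acct=G13: country='US' → 22
acct=G15: (no match → NULL) → NULL
acct=G21: country='FR' → 24
acct=G30: country='US' → 22
acct=G32: country='US' → 22
acct=G37: country='FR' → 24
acct=G40: country='CA' → 25
acct=G47: country='FR' → 24
acct=G50: country='FR' → 24
acct=G58: country='US' → 22
acct=G67: country='FR' → 24
acct=G79: (no match → NULL) → NULL
acct=G83: country='CA' → 25
acct=G85: country='FR' → 24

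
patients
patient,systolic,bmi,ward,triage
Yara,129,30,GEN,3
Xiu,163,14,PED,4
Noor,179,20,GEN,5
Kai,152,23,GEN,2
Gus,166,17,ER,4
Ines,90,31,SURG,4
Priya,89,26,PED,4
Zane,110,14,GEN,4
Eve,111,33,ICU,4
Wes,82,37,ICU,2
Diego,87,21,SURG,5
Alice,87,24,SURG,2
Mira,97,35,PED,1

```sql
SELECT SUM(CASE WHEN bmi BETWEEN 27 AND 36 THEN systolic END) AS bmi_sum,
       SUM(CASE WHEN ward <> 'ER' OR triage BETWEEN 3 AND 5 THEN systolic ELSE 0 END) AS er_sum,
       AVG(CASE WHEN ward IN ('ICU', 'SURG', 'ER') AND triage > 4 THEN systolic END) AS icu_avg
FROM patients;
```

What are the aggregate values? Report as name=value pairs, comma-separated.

[bmi_sum: bmi BETWEEN 27 AND 36]
patient=Yara: ✓ → 129
patient=Xiu: ✗
patient=Noor: ✗
patient=Kai: ✗
patient=Gus: ✗
patient=Ines: ✓ → 90
patient=Priya: ✗
patient=Zane: ✗
patient=Eve: ✓ → 111
patient=Wes: ✗
patient=Diego: ✗
patient=Alice: ✗
patient=Mira: ✓ → 97
bmi_sum = 129 + 90 + 111 + 97 = 427
—
[er_sum: ward <> 'ER' OR triage BETWEEN 3 AND 5]
patient=Yara: ✓ → 129
patient=Xiu: ✓ → 163
patient=Noor: ✓ → 179
patient=Kai: ✓ → 152
patient=Gus: ✓ → 166
patient=Ines: ✓ → 90
patient=Priya: ✓ → 89
patient=Zane: ✓ → 110
patient=Eve: ✓ → 111
patient=Wes: ✓ → 82
patient=Diego: ✓ → 87
patient=Alice: ✓ → 87
patient=Mira: ✓ → 97
er_sum = 129 + 163 + 179 + 152 + 166 + 90 + 89 + 110 + 111 + 82 + 87 + 87 + 97 = 1542
—
[icu_avg: ward IN ('ICU', 'SURG', 'ER') AND triage > 4]
patient=Yara: ✗
patient=Xiu: ✗
patient=Noor: ✗
patient=Kai: ✗
patient=Gus: ✗
patient=Ines: ✗
patient=Priya: ✗
patient=Zane: ✗
patient=Eve: ✗
patient=Wes: ✗
patient=Diego: ✓ → 87
patient=Alice: ✗
patient=Mira: ✗
icu_avg = 87

bmi_sum=427, er_sum=1542, icu_avg=87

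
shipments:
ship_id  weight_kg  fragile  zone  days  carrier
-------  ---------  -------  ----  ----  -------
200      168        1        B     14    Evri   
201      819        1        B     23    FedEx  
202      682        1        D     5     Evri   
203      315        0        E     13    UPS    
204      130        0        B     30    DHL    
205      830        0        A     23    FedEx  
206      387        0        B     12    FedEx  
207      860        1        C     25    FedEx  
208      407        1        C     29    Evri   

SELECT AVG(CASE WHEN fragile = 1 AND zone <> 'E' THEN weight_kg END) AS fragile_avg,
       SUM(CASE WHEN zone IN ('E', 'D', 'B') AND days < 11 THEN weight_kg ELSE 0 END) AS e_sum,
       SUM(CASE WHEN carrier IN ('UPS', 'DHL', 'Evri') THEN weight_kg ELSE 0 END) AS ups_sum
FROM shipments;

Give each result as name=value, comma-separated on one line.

[fragile_avg: fragile = 1 AND zone <> 'E']
ship_id=200: ✓ → 168
ship_id=201: ✓ → 819
ship_id=202: ✓ → 682
ship_id=203: ✗
ship_id=204: ✗
ship_id=205: ✗
ship_id=206: ✗
ship_id=207: ✓ → 860
ship_id=208: ✓ → 407
fragile_avg = (168 + 819 + 682 + 860 + 407) / 5 = 587.2
—
[e_sum: zone IN ('E', 'D', 'B') AND days < 11]
ship_id=200: ✗
ship_id=201: ✗
ship_id=202: ✓ → 682
ship_id=203: ✗
ship_id=204: ✗
ship_id=205: ✗
ship_id=206: ✗
ship_id=207: ✗
ship_id=208: ✗
e_sum = 682
—
[ups_sum: carrier IN ('UPS', 'DHL', 'Evri')]
ship_id=200: ✓ → 168
ship_id=201: ✗
ship_id=202: ✓ → 682
ship_id=203: ✓ → 315
ship_id=204: ✓ → 130
ship_id=205: ✗
ship_id=206: ✗
ship_id=207: ✗
ship_id=208: ✓ → 407
ups_sum = 168 + 682 + 315 + 130 + 407 = 1702

fragile_avg=587.2, e_sum=682, ups_sum=1702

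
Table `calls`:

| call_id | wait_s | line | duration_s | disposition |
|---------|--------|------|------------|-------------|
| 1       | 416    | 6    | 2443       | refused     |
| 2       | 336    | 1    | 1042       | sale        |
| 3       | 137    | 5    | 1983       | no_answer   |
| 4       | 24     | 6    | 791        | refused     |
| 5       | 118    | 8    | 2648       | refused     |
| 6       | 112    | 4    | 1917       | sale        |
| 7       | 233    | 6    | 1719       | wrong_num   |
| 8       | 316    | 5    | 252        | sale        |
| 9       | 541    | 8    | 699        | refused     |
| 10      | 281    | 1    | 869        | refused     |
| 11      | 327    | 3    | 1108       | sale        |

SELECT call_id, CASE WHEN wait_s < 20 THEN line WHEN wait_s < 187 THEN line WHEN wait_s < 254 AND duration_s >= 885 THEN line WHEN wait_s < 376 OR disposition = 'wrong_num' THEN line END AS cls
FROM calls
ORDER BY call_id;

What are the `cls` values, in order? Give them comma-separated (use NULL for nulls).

call_id=1: (no match → NULL) → NULL
call_id=2: wait_s < 376 OR disposition = 'wrong_num' → 1
call_id=3: wait_s < 187 → 5
call_id=4: wait_s < 187 → 6
call_id=5: wait_s < 187 → 8
call_id=6: wait_s < 187 → 4
call_id=7: wait_s < 254 AND duration_s >= 885 → 6
call_id=8: wait_s < 376 OR disposition = 'wrong_num' → 5
call_id=9: (no match → NULL) → NULL
call_id=10: wait_s < 376 OR disposition = 'wrong_num' → 1
call_id=11: wait_s < 376 OR disposition = 'wrong_num' → 3

NULL, 1, 5, 6, 8, 4, 6, 5, NULL, 1, 3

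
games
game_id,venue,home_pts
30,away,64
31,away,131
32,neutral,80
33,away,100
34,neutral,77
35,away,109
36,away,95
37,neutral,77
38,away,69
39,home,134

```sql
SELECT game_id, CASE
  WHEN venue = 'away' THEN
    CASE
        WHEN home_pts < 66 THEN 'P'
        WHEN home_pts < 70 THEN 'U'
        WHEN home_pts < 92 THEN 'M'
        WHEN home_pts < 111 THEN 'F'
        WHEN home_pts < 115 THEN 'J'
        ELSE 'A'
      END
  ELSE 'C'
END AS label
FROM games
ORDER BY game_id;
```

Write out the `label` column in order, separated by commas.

game_id=30: venue='away' → inner[home_pts < 66] → P
game_id=31: venue='away' → inner[ELSE] → A
game_id=32: venue='neutral' → outer ELSE → C
game_id=33: venue='away' → inner[home_pts < 111] → F
game_id=34: venue='neutral' → outer ELSE → C
game_id=35: venue='away' → inner[home_pts < 111] → F
game_id=36: venue='away' → inner[home_pts < 111] → F
game_id=37: venue='neutral' → outer ELSE → C
game_id=38: venue='away' → inner[home_pts < 70] → U
game_id=39: venue='home' → outer ELSE → C

P, A, C, F, C, F, F, C, U, C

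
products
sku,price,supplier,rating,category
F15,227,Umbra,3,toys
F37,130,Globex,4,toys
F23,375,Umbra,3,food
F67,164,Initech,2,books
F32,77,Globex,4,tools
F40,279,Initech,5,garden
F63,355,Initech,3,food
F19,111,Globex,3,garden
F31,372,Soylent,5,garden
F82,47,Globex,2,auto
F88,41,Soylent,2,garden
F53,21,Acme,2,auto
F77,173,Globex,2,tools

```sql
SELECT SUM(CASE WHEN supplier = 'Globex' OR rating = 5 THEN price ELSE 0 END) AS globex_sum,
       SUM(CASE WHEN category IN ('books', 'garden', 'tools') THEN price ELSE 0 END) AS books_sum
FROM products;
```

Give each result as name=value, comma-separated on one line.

globex_sum=1189, books_sum=1217

[globex_sum: supplier = 'Globex' OR rating = 5]
sku=F15: ✗
sku=F37: ✓ → 130
sku=F23: ✗
sku=F67: ✗
sku=F32: ✓ → 77
sku=F40: ✓ → 279
sku=F63: ✗
sku=F19: ✓ → 111
sku=F31: ✓ → 372
sku=F82: ✓ → 47
sku=F88: ✗
sku=F53: ✗
sku=F77: ✓ → 173
globex_sum = 130 + 77 + 279 + 111 + 372 + 47 + 173 = 1189
—
[books_sum: category IN ('books', 'garden', 'tools')]
sku=F15: ✗
sku=F37: ✗
sku=F23: ✗
sku=F67: ✓ → 164
sku=F32: ✓ → 77
sku=F40: ✓ → 279
sku=F63: ✗
sku=F19: ✓ → 111
sku=F31: ✓ → 372
sku=F82: ✗
sku=F88: ✓ → 41
sku=F53: ✗
sku=F77: ✓ → 173
books_sum = 164 + 77 + 279 + 111 + 372 + 41 + 173 = 1217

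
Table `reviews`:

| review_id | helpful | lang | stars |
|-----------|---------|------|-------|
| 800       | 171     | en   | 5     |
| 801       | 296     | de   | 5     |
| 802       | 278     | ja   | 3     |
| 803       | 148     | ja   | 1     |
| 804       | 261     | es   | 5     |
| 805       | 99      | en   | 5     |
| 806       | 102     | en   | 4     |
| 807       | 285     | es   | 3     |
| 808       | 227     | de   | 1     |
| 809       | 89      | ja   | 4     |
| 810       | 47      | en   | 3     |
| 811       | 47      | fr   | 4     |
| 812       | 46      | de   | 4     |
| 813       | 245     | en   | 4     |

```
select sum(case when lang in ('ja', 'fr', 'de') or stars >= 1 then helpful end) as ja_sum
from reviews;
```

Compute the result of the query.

review_id=800: ✓ → 171
review_id=801: ✓ → 296
review_id=802: ✓ → 278
review_id=803: ✓ → 148
review_id=804: ✓ → 261
review_id=805: ✓ → 99
review_id=806: ✓ → 102
review_id=807: ✓ → 285
review_id=808: ✓ → 227
review_id=809: ✓ → 89
review_id=810: ✓ → 47
review_id=811: ✓ → 47
review_id=812: ✓ → 46
review_id=813: ✓ → 245
ja_sum = 171 + 296 + 278 + 148 + 261 + 99 + 102 + 285 + 227 + 89 + 47 + 47 + 46 + 245 = 2341

2341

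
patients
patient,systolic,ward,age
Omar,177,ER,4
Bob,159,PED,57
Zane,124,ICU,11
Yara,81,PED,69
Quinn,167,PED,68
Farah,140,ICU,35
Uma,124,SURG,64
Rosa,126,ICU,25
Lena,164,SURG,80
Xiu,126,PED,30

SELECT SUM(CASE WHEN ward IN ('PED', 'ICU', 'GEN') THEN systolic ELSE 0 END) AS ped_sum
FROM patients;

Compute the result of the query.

patient=Omar: ✗
patient=Bob: ✓ → 159
patient=Zane: ✓ → 124
patient=Yara: ✓ → 81
patient=Quinn: ✓ → 167
patient=Farah: ✓ → 140
patient=Uma: ✗
patient=Rosa: ✓ → 126
patient=Lena: ✗
patient=Xiu: ✓ → 126
ped_sum = 159 + 124 + 81 + 167 + 140 + 126 + 126 = 923

923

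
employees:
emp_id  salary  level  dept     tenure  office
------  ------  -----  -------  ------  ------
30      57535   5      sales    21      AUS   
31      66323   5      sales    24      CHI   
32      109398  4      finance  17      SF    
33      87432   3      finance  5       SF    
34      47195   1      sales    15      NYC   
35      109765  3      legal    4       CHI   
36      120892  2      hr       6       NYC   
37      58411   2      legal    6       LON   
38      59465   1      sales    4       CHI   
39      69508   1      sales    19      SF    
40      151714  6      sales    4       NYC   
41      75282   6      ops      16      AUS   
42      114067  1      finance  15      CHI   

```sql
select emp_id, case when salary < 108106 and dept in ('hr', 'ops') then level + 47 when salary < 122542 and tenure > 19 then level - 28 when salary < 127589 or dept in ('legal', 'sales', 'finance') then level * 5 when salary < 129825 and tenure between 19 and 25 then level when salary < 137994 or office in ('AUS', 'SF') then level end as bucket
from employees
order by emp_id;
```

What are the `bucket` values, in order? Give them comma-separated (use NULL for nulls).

emp_id=30: salary < 122542 and tenure > 19 → -23
emp_id=31: salary < 122542 and tenure > 19 → -23
emp_id=32: salary < 127589 or dept in ('legal', 'sales', 'finance') → 20
emp_id=33: salary < 127589 or dept in ('legal', 'sales', 'finance') → 15
emp_id=34: salary < 127589 or dept in ('legal', 'sales', 'finance') → 5
emp_id=35: salary < 127589 or dept in ('legal', 'sales', 'finance') → 15
emp_id=36: salary < 127589 or dept in ('legal', 'sales', 'finance') → 10
emp_id=37: salary < 127589 or dept in ('legal', 'sales', 'finance') → 10
emp_id=38: salary < 127589 or dept in ('legal', 'sales', 'finance') → 5
emp_id=39: salary < 127589 or dept in ('legal', 'sales', 'finance') → 5
emp_id=40: salary < 127589 or dept in ('legal', 'sales', 'finance') → 30
emp_id=41: salary < 108106 and dept in ('hr', 'ops') → 53
emp_id=42: salary < 127589 or dept in ('legal', 'sales', 'finance') → 5

-23, -23, 20, 15, 5, 15, 10, 10, 5, 5, 30, 53, 5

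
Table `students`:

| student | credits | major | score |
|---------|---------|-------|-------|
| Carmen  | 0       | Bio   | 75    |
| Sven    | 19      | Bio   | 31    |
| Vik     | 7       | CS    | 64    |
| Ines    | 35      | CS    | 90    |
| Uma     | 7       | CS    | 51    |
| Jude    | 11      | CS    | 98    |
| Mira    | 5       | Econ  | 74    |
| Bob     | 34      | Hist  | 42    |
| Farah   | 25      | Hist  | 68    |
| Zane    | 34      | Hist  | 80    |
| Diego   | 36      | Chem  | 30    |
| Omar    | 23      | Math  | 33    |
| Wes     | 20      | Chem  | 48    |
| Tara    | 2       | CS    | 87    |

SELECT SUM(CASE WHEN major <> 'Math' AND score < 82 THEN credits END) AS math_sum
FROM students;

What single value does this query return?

student=Carmen: ✓ → 0
student=Sven: ✓ → 19
student=Vik: ✓ → 7
student=Ines: ✗
student=Uma: ✓ → 7
student=Jude: ✗
student=Mira: ✓ → 5
student=Bob: ✓ → 34
student=Farah: ✓ → 25
student=Zane: ✓ → 34
student=Diego: ✓ → 36
student=Omar: ✗
student=Wes: ✓ → 20
student=Tara: ✗
math_sum = 19 + 7 + 7 + 5 + 34 + 25 + 34 + 36 + 20 = 187

187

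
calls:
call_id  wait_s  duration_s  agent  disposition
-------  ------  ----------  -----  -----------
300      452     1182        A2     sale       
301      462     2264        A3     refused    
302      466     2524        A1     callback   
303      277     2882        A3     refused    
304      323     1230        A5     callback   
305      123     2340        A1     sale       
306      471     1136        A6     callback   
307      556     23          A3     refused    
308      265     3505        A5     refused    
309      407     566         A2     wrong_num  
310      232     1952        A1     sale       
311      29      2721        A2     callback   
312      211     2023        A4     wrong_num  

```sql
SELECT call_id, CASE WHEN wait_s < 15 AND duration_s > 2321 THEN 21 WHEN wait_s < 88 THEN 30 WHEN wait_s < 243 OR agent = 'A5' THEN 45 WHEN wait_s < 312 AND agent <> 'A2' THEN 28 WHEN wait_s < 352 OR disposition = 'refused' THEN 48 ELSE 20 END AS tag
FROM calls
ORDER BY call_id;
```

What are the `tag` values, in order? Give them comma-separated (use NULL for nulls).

call_id=300: ELSE → 20
call_id=301: wait_s < 352 OR disposition = 'refused' → 48
call_id=302: ELSE → 20
call_id=303: wait_s < 312 AND agent <> 'A2' → 28
call_id=304: wait_s < 243 OR agent = 'A5' → 45
call_id=305: wait_s < 243 OR agent = 'A5' → 45
call_id=306: ELSE → 20
call_id=307: wait_s < 352 OR disposition = 'refused' → 48
call_id=308: wait_s < 243 OR agent = 'A5' → 45
call_id=309: ELSE → 20
call_id=310: wait_s < 243 OR agent = 'A5' → 45
call_id=311: wait_s < 88 → 30
call_id=312: wait_s < 243 OR agent = 'A5' → 45

20, 48, 20, 28, 45, 45, 20, 48, 45, 20, 45, 30, 45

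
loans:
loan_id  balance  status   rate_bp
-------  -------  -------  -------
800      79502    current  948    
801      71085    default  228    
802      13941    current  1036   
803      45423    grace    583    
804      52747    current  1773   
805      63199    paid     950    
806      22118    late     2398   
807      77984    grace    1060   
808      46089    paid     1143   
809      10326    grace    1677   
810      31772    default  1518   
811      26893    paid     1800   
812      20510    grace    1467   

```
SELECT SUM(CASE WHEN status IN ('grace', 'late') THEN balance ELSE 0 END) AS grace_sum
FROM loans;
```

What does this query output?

loan_id=800: ✗
loan_id=801: ✗
loan_id=802: ✗
loan_id=803: ✓ → 45423
loan_id=804: ✗
loan_id=805: ✗
loan_id=806: ✓ → 22118
loan_id=807: ✓ → 77984
loan_id=808: ✗
loan_id=809: ✓ → 10326
loan_id=810: ✗
loan_id=811: ✗
loan_id=812: ✓ → 20510
grace_sum = 45423 + 22118 + 77984 + 10326 + 20510 = 176361

176361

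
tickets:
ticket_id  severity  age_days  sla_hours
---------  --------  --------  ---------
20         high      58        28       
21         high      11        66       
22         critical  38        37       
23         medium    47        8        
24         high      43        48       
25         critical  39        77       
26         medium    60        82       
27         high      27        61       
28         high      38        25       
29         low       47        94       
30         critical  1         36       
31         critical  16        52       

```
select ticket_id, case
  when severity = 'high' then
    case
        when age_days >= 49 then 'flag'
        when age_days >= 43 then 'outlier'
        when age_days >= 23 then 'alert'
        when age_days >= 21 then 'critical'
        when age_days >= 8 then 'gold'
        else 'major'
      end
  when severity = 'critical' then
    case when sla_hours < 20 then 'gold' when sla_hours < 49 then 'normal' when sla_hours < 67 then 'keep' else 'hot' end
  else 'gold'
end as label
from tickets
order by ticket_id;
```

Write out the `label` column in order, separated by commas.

flag, gold, normal, gold, outlier, hot, gold, alert, alert, gold, normal, keep

ticket_id=20: severity='high' → inner[age_days >= 49] → flag
ticket_id=21: severity='high' → inner[age_days >= 8] → gold
ticket_id=22: severity='critical' → inner[sla_hours < 49] → normal
ticket_id=23: severity='medium' → outer ELSE → gold
ticket_id=24: severity='high' → inner[age_days >= 43] → outlier
ticket_id=25: severity='critical' → inner[ELSE] → hot
ticket_id=26: severity='medium' → outer ELSE → gold
ticket_id=27: severity='high' → inner[age_days >= 23] → alert
ticket_id=28: severity='high' → inner[age_days >= 23] → alert
ticket_id=29: severity='low' → outer ELSE → gold
ticket_id=30: severity='critical' → inner[sla_hours < 49] → normal
ticket_id=31: severity='critical' → inner[sla_hours < 67] → keep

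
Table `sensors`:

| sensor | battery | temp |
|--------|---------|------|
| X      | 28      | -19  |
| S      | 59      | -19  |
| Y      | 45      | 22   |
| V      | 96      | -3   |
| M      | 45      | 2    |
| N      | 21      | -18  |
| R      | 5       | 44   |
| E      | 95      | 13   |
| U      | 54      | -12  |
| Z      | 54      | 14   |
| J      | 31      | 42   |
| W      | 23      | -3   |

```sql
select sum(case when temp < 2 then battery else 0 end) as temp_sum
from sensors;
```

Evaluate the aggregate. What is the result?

281

sensor=X: ✓ → 28
sensor=S: ✓ → 59
sensor=Y: ✗
sensor=V: ✓ → 96
sensor=M: ✗
sensor=N: ✓ → 21
sensor=R: ✗
sensor=E: ✗
sensor=U: ✓ → 54
sensor=Z: ✗
sensor=J: ✗
sensor=W: ✓ → 23
temp_sum = 28 + 59 + 96 + 21 + 54 + 23 = 281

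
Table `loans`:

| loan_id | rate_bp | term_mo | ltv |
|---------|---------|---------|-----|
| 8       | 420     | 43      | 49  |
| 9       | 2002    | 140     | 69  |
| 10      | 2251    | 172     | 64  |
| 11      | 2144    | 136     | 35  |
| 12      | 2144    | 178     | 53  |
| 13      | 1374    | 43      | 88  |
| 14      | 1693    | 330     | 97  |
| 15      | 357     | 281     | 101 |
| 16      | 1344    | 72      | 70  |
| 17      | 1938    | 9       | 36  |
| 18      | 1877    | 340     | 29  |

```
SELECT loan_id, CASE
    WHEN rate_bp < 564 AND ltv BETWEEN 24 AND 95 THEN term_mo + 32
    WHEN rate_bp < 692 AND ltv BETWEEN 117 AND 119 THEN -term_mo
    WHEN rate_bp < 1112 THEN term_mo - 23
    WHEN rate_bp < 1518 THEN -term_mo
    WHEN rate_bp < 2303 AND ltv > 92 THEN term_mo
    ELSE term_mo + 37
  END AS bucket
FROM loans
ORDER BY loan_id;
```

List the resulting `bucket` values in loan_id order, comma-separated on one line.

loan_id=8: rate_bp < 564 AND ltv BETWEEN 24 AND 95 → 75
loan_id=9: ELSE → 177
loan_id=10: ELSE → 209
loan_id=11: ELSE → 173
loan_id=12: ELSE → 215
loan_id=13: rate_bp < 1518 → -43
loan_id=14: rate_bp < 2303 AND ltv > 92 → 330
loan_id=15: rate_bp < 1112 → 258
loan_id=16: rate_bp < 1518 → -72
loan_id=17: ELSE → 46
loan_id=18: ELSE → 377

75, 177, 209, 173, 215, -43, 330, 258, -72, 46, 377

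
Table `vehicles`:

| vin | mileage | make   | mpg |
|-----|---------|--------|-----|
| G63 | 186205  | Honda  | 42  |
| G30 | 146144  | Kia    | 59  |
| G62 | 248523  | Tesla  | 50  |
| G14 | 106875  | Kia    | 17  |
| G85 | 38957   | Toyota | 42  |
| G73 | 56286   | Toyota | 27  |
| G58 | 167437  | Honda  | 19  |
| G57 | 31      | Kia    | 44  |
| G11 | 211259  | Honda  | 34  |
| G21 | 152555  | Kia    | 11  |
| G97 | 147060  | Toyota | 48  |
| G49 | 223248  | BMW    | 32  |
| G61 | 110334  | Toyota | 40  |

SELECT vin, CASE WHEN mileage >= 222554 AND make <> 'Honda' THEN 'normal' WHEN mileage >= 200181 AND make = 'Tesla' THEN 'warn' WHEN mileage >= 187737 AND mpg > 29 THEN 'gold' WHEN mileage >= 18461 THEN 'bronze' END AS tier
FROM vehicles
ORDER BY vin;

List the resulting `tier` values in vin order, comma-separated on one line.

gold, bronze, bronze, bronze, normal, NULL, bronze, bronze, normal, bronze, bronze, bronze, bronze

vin=G11: mileage >= 187737 AND mpg > 29 → gold
vin=G14: mileage >= 18461 → bronze
vin=G21: mileage >= 18461 → bronze
vin=G30: mileage >= 18461 → bronze
vin=G49: mileage >= 222554 AND make <> 'Honda' → normal
vin=G57: (no match → NULL) → NULL
vin=G58: mileage >= 18461 → bronze
vin=G61: mileage >= 18461 → bronze
vin=G62: mileage >= 222554 AND make <> 'Honda' → normal
vin=G63: mileage >= 18461 → bronze
vin=G73: mileage >= 18461 → bronze
vin=G85: mileage >= 18461 → bronze
vin=G97: mileage >= 18461 → bronze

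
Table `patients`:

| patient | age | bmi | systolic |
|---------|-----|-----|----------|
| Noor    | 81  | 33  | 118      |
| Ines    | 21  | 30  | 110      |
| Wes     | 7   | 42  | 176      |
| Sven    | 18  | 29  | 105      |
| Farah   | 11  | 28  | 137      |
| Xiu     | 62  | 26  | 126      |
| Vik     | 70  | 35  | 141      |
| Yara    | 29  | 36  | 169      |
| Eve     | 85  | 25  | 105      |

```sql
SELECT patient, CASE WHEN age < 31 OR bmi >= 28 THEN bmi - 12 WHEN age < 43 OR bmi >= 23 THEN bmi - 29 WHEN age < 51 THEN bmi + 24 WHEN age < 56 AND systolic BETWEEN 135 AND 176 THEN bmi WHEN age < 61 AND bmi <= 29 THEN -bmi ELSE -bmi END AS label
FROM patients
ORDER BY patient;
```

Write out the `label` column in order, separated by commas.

patient=Eve: age < 43 OR bmi >= 23 → -4
patient=Farah: age < 31 OR bmi >= 28 → 16
patient=Ines: age < 31 OR bmi >= 28 → 18
patient=Noor: age < 31 OR bmi >= 28 → 21
patient=Sven: age < 31 OR bmi >= 28 → 17
patient=Vik: age < 31 OR bmi >= 28 → 23
patient=Wes: age < 31 OR bmi >= 28 → 30
patient=Xiu: age < 43 OR bmi >= 23 → -3
patient=Yara: age < 31 OR bmi >= 28 → 24

-4, 16, 18, 21, 17, 23, 30, -3, 24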